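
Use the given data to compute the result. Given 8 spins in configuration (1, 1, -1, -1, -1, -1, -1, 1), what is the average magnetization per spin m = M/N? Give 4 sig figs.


Step 1: Count up spins (+1): 3, down spins (-1): 5
Step 2: Total magnetization M = 3 - 5 = -2
Step 3: m = M/N = -2/8 = -0.25

-0.25


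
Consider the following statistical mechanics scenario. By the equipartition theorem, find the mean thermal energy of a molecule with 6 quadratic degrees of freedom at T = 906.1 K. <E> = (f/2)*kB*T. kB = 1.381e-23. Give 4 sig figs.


Step 1: f/2 = 6/2 = 3
Step 2: kB*T = 1.381e-23 * 906.1 = 1.251e-20
Step 3: <E> = 3 * 1.251e-20 = 3.754e-20 J

3.754e-20


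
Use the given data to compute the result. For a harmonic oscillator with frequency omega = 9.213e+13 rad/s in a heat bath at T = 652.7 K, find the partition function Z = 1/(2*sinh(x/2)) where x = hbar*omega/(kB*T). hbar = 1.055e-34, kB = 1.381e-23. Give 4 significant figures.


Step 1: Compute x = hbar*omega/(kB*T) = 1.055e-34*9.213e+13/(1.381e-23*652.7) = 1.078
Step 2: x/2 = 0.5392
Step 3: sinh(x/2) = 0.5657
Step 4: Z = 1/(2*0.5657) = 0.8839

0.8839


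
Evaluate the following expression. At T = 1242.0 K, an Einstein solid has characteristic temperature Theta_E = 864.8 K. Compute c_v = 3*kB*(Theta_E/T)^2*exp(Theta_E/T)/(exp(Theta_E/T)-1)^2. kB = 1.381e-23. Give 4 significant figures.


Step 1: x = Theta_E/T = 864.8/1242.0 = 0.6963
Step 2: x^2 = 0.4848
Step 3: exp(x) = 2.006
Step 4: c_v = 3*1.381e-23*0.4848*2.006/(2.006-1)^2 = 3.98e-23

3.98e-23


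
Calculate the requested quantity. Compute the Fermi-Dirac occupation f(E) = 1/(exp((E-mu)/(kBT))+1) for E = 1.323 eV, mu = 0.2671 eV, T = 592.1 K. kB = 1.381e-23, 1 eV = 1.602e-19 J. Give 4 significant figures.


Step 1: (E - mu) = 1.323 - 0.2671 = 1.056 eV
Step 2: Convert: (E-mu)*eV = 1.692e-19 J
Step 3: x = (E-mu)*eV/(kB*T) = 20.69
Step 4: f = 1/(exp(20.69)+1) = 1.037e-09

1.037e-09


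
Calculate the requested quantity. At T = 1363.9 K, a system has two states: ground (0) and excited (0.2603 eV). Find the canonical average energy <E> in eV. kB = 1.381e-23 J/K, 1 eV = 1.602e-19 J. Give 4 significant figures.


Step 1: beta*E = 0.2603*1.602e-19/(1.381e-23*1363.9) = 2.214
Step 2: exp(-beta*E) = 0.1093
Step 3: <E> = 0.2603*0.1093/(1+0.1093) = 0.02564 eV

0.02564


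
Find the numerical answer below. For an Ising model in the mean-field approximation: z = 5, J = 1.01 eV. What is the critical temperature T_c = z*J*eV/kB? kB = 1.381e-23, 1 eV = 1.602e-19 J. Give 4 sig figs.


Step 1: z*J = 5*1.01 = 5.05 eV
Step 2: Convert to Joules: 5.05*1.602e-19 = 8.09e-19 J
Step 3: T_c = 8.09e-19 / 1.381e-23 = 5.858e+04 K

5.858e+04


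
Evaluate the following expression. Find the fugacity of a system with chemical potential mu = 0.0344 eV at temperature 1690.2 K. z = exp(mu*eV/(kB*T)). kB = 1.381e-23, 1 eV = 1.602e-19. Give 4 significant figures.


Step 1: Convert mu to Joules: 0.0344*1.602e-19 = 5.511e-21 J
Step 2: kB*T = 1.381e-23*1690.2 = 2.334e-20 J
Step 3: mu/(kB*T) = 0.2361
Step 4: z = exp(0.2361) = 1.266

1.266


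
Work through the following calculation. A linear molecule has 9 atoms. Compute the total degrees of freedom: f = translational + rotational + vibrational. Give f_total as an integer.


Step 1: Translational DOF = 3
Step 2: Rotational DOF (linear) = 2
Step 3: Vibrational DOF = 3*9 - 5 = 22
Step 4: Total = 3 + 2 + 22 = 27

27


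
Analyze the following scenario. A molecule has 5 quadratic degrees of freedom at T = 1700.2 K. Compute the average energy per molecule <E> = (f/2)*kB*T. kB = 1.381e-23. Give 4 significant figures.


Step 1: f/2 = 5/2 = 2.5
Step 2: kB*T = 1.381e-23 * 1700.2 = 2.348e-20
Step 3: <E> = 2.5 * 2.348e-20 = 5.87e-20 J

5.87e-20


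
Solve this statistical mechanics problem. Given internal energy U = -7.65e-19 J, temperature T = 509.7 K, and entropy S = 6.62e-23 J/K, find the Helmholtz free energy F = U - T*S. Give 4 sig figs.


Step 1: T*S = 509.7 * 6.62e-23 = 3.374e-20 J
Step 2: F = U - T*S = -7.65e-19 - 3.374e-20
Step 3: F = -7.987e-19 J

-7.987e-19


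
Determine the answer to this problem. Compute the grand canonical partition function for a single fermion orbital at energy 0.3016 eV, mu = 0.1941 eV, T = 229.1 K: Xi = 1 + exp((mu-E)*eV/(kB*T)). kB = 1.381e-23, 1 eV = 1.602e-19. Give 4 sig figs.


Step 1: (mu - E) = 0.1941 - 0.3016 = -0.1075 eV
Step 2: x = (mu-E)*eV/(kB*T) = -0.1075*1.602e-19/(1.381e-23*229.1) = -5.443
Step 3: exp(x) = 0.004326
Step 4: Xi = 1 + 0.004326 = 1.004

1.004


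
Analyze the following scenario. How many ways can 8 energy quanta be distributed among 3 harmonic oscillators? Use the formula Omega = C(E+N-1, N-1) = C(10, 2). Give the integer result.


Step 1: Use binomial coefficient C(10, 2)
Step 2: Numerator = 10! / 8!
Step 3: Denominator = 2!
Step 4: Omega = 45

45


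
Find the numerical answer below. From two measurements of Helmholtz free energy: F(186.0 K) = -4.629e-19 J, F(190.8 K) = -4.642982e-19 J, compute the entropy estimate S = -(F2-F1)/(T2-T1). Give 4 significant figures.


Step 1: dF = F2 - F1 = -4.642982e-19 - (-4.629e-19) = -1.3982e-21 J
Step 2: dT = T2 - T1 = 190.8 - 186.0 = 4.8 K
Step 3: S = -dF/dT = -(-1.3982e-21)/4.8 = 2.913e-22 J/K

2.913e-22


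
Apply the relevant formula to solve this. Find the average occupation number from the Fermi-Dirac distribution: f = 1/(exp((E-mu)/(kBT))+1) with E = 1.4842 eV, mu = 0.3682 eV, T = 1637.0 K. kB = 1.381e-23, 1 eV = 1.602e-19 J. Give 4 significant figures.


Step 1: (E - mu) = 1.4842 - 0.3682 = 1.116 eV
Step 2: Convert: (E-mu)*eV = 1.788e-19 J
Step 3: x = (E-mu)*eV/(kB*T) = 7.908
Step 4: f = 1/(exp(7.908)+1) = 0.0003675

0.0003675


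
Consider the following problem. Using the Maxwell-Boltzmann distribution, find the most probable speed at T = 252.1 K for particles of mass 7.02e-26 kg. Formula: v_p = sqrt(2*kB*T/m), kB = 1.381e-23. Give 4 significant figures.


Step 1: Numerator = 2*kB*T = 2*1.381e-23*252.1 = 6.963e-21
Step 2: Ratio = 6.963e-21 / 7.02e-26 = 9.919e+04
Step 3: v_p = sqrt(9.919e+04) = 314.9 m/s

314.9


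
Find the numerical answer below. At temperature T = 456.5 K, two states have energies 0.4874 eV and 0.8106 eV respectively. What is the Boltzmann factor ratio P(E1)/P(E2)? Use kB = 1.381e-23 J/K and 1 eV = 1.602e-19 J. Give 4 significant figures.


Step 1: Compute energy difference dE = E1 - E2 = 0.4874 - 0.8106 = -0.3232 eV
Step 2: Convert to Joules: dE_J = -0.3232 * 1.602e-19 = -5.178e-20 J
Step 3: Compute exponent = -dE_J / (kB * T) = -(-5.178e-20) / (1.381e-23 * 456.5) = 8.213
Step 4: P(E1)/P(E2) = exp(8.213) = 3688

3688


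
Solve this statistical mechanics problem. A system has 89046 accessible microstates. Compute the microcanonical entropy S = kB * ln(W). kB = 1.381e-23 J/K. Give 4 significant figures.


Step 1: ln(W) = ln(89046) = 11.4
Step 2: S = kB * ln(W) = 1.381e-23 * 11.4
Step 3: S = 1.574e-22 J/K

1.574e-22


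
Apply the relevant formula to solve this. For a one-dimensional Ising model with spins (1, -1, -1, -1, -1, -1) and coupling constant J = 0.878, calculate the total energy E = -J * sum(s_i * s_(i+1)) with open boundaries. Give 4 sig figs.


Step 1: Nearest-neighbor products: -1, 1, 1, 1, 1
Step 2: Sum of products = 3
Step 3: E = -0.878 * 3 = -2.634

-2.634


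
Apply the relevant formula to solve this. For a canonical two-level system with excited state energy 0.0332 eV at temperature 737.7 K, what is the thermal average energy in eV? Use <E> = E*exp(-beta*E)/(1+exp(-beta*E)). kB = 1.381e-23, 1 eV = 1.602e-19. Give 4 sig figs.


Step 1: beta*E = 0.0332*1.602e-19/(1.381e-23*737.7) = 0.5221
Step 2: exp(-beta*E) = 0.5933
Step 3: <E> = 0.0332*0.5933/(1+0.5933) = 0.01236 eV

0.01236


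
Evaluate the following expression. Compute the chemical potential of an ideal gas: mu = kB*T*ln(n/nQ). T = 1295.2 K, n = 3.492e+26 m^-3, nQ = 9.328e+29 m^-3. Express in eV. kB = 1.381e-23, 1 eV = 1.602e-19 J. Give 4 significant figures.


Step 1: n/nQ = 3.492e+26/9.328e+29 = 0.0003744
Step 2: ln(n/nQ) = -7.89
Step 3: mu = kB*T*ln(n/nQ) = 1.789e-20*-7.89 = -1.411e-19 J
Step 4: Convert to eV: -1.411e-19/1.602e-19 = -0.881 eV

-0.881


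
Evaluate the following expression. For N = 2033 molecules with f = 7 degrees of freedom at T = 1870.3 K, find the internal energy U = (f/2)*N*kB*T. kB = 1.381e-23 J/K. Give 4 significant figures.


Step 1: f/2 = 7/2 = 3.5
Step 2: N*kB*T = 2033*1.381e-23*1870.3 = 5.251e-17
Step 3: U = 3.5 * 5.251e-17 = 1.838e-16 J

1.838e-16


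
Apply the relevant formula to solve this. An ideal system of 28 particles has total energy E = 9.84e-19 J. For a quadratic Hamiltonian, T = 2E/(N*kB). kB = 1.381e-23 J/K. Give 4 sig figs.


Step 1: Numerator = 2*E = 2*9.84e-19 = 1.968e-18 J
Step 2: Denominator = N*kB = 28*1.381e-23 = 3.867e-22
Step 3: T = 1.968e-18 / 3.867e-22 = 5089 K

5089


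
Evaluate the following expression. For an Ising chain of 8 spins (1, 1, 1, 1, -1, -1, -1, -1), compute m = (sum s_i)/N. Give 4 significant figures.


Step 1: Count up spins (+1): 4, down spins (-1): 4
Step 2: Total magnetization M = 4 - 4 = 0
Step 3: m = M/N = 0/8 = 0

0


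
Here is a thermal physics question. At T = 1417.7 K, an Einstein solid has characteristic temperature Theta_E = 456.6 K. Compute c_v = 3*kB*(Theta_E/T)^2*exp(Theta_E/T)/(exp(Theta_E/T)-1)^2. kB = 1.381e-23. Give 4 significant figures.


Step 1: x = Theta_E/T = 456.6/1417.7 = 0.3221
Step 2: x^2 = 0.1037
Step 3: exp(x) = 1.38
Step 4: c_v = 3*1.381e-23*0.1037*1.38/(1.38-1)^2 = 4.107e-23

4.107e-23


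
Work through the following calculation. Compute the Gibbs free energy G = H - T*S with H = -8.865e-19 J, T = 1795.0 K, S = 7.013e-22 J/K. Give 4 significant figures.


Step 1: T*S = 1795.0 * 7.013e-22 = 1.259e-18 J
Step 2: G = H - T*S = -8.865e-19 - 1.259e-18
Step 3: G = -2.145e-18 J

-2.145e-18


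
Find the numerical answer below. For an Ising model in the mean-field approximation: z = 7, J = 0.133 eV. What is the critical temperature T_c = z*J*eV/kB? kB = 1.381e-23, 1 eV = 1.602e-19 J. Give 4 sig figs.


Step 1: z*J = 7*0.133 = 0.931 eV
Step 2: Convert to Joules: 0.931*1.602e-19 = 1.491e-19 J
Step 3: T_c = 1.491e-19 / 1.381e-23 = 1.08e+04 K

1.08e+04


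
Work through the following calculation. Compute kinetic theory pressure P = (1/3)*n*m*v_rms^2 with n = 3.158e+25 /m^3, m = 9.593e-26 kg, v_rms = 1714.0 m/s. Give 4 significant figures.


Step 1: v_rms^2 = 1714.0^2 = 2.938e+06
Step 2: n*m = 3.158e+25*9.593e-26 = 3.029
Step 3: P = (1/3)*3.029*2.938e+06 = 2.967e+06 Pa

2.967e+06


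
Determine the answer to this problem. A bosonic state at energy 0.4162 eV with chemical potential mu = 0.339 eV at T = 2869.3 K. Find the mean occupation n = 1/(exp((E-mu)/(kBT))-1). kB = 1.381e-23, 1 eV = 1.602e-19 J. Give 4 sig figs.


Step 1: (E - mu) = 0.0772 eV
Step 2: x = (E-mu)*eV/(kB*T) = 0.0772*1.602e-19/(1.381e-23*2869.3) = 0.3121
Step 3: exp(x) = 1.366
Step 4: n = 1/(exp(x)-1) = 2.73

2.73


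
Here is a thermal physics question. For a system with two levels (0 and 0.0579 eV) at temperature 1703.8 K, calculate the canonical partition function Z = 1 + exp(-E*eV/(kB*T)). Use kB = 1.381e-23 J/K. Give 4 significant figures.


Step 1: Compute beta*E = E*eV/(kB*T) = 0.0579*1.602e-19/(1.381e-23*1703.8) = 0.3942
Step 2: exp(-beta*E) = exp(-0.3942) = 0.6742
Step 3: Z = 1 + 0.6742 = 1.674

1.674


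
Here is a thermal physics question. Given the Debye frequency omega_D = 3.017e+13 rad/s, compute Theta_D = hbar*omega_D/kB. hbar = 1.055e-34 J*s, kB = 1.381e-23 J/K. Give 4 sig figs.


Step 1: hbar*omega_D = 1.055e-34 * 3.017e+13 = 3.183e-21 J
Step 2: Theta_D = 3.183e-21 / 1.381e-23
Step 3: Theta_D = 230.5 K

230.5


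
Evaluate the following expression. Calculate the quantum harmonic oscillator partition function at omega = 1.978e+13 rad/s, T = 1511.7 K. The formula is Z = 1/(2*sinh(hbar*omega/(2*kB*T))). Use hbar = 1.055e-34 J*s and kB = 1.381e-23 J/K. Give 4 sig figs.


Step 1: Compute x = hbar*omega/(kB*T) = 1.055e-34*1.978e+13/(1.381e-23*1511.7) = 0.09996
Step 2: x/2 = 0.04998
Step 3: sinh(x/2) = 0.05
Step 4: Z = 1/(2*0.05) = 10

10


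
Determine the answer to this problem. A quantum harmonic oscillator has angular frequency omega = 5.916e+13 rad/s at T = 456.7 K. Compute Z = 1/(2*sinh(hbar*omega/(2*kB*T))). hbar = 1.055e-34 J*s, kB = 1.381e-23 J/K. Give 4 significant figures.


Step 1: Compute x = hbar*omega/(kB*T) = 1.055e-34*5.916e+13/(1.381e-23*456.7) = 0.9896
Step 2: x/2 = 0.4948
Step 3: sinh(x/2) = 0.5152
Step 4: Z = 1/(2*0.5152) = 0.9704

0.9704


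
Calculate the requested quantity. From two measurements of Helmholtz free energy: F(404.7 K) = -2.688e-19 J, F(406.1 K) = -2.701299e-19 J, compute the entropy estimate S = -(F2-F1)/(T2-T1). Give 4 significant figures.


Step 1: dF = F2 - F1 = -2.701299e-19 - (-2.688e-19) = -1.3299e-21 J
Step 2: dT = T2 - T1 = 406.1 - 404.7 = 1.4 K
Step 3: S = -dF/dT = -(-1.3299e-21)/1.4 = 9.499e-22 J/K

9.499e-22


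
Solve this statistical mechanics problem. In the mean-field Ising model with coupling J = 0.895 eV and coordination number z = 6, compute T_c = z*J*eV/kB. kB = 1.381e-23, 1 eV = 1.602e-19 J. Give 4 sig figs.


Step 1: z*J = 6*0.895 = 5.37 eV
Step 2: Convert to Joules: 5.37*1.602e-19 = 8.603e-19 J
Step 3: T_c = 8.603e-19 / 1.381e-23 = 6.229e+04 K

6.229e+04


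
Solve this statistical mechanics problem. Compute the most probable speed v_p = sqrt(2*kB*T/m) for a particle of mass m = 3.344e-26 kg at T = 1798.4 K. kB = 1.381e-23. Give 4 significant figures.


Step 1: Numerator = 2*kB*T = 2*1.381e-23*1798.4 = 4.967e-20
Step 2: Ratio = 4.967e-20 / 3.344e-26 = 1.485e+06
Step 3: v_p = sqrt(1.485e+06) = 1219 m/s

1219


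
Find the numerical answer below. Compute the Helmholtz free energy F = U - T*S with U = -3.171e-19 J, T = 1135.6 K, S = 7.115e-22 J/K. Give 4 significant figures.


Step 1: T*S = 1135.6 * 7.115e-22 = 8.08e-19 J
Step 2: F = U - T*S = -3.171e-19 - 8.08e-19
Step 3: F = -1.125e-18 J

-1.125e-18


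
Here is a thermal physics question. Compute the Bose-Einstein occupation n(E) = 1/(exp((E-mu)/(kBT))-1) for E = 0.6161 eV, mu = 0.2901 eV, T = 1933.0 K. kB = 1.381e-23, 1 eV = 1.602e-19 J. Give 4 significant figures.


Step 1: (E - mu) = 0.326 eV
Step 2: x = (E-mu)*eV/(kB*T) = 0.326*1.602e-19/(1.381e-23*1933.0) = 1.956
Step 3: exp(x) = 7.074
Step 4: n = 1/(exp(x)-1) = 0.1646

0.1646


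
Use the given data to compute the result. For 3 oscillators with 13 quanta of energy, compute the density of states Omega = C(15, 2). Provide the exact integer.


Step 1: Use binomial coefficient C(15, 2)
Step 2: Numerator = 15! / 13!
Step 3: Denominator = 2!
Step 4: Omega = 105

105


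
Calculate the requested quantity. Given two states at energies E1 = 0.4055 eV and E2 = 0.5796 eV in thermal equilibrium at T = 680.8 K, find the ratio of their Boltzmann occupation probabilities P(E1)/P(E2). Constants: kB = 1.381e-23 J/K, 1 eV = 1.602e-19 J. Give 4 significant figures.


Step 1: Compute energy difference dE = E1 - E2 = 0.4055 - 0.5796 = -0.1741 eV
Step 2: Convert to Joules: dE_J = -0.1741 * 1.602e-19 = -2.789e-20 J
Step 3: Compute exponent = -dE_J / (kB * T) = -(-2.789e-20) / (1.381e-23 * 680.8) = 2.967
Step 4: P(E1)/P(E2) = exp(2.967) = 19.42

19.42


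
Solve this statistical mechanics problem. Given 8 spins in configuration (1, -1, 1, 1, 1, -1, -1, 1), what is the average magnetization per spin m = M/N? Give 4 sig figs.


Step 1: Count up spins (+1): 5, down spins (-1): 3
Step 2: Total magnetization M = 5 - 3 = 2
Step 3: m = M/N = 2/8 = 0.25

0.25


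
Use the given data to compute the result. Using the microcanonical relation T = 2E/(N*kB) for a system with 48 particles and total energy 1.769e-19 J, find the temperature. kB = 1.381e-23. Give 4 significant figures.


Step 1: Numerator = 2*E = 2*1.769e-19 = 3.538e-19 J
Step 2: Denominator = N*kB = 48*1.381e-23 = 6.629e-22
Step 3: T = 3.538e-19 / 6.629e-22 = 533.7 K

533.7


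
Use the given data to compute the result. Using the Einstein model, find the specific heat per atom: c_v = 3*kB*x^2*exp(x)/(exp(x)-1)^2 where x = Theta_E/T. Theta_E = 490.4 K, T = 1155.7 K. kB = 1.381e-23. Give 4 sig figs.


Step 1: x = Theta_E/T = 490.4/1155.7 = 0.4243
Step 2: x^2 = 0.1801
Step 3: exp(x) = 1.529
Step 4: c_v = 3*1.381e-23*0.1801*1.529/(1.529-1)^2 = 4.081e-23

4.081e-23


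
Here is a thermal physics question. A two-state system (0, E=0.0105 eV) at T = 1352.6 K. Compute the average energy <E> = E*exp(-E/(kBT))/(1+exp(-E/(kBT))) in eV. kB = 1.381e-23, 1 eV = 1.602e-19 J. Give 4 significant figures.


Step 1: beta*E = 0.0105*1.602e-19/(1.381e-23*1352.6) = 0.09005
Step 2: exp(-beta*E) = 0.9139
Step 3: <E> = 0.0105*0.9139/(1+0.9139) = 0.005014 eV

0.005014


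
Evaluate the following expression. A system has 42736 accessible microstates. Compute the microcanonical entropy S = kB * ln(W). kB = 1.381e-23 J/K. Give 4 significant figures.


Step 1: ln(W) = ln(42736) = 10.66
Step 2: S = kB * ln(W) = 1.381e-23 * 10.66
Step 3: S = 1.473e-22 J/K

1.473e-22


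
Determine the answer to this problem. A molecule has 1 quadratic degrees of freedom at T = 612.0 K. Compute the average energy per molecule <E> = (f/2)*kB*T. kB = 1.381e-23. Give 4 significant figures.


Step 1: f/2 = 1/2 = 0.5
Step 2: kB*T = 1.381e-23 * 612.0 = 8.452e-21
Step 3: <E> = 0.5 * 8.452e-21 = 4.226e-21 J

4.226e-21


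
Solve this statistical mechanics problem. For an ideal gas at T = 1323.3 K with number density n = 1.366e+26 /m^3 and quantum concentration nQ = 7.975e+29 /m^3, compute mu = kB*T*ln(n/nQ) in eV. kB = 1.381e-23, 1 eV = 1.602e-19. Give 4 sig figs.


Step 1: n/nQ = 1.366e+26/7.975e+29 = 0.0001713
Step 2: ln(n/nQ) = -8.672
Step 3: mu = kB*T*ln(n/nQ) = 1.827e-20*-8.672 = -1.585e-19 J
Step 4: Convert to eV: -1.585e-19/1.602e-19 = -0.9893 eV

-0.9893


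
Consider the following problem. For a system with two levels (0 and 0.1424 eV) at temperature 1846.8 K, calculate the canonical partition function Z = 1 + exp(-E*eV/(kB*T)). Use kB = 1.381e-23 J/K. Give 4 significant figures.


Step 1: Compute beta*E = E*eV/(kB*T) = 0.1424*1.602e-19/(1.381e-23*1846.8) = 0.8945
Step 2: exp(-beta*E) = exp(-0.8945) = 0.4088
Step 3: Z = 1 + 0.4088 = 1.409

1.409


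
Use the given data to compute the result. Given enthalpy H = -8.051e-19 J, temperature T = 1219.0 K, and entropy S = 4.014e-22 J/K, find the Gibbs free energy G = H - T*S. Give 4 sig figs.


Step 1: T*S = 1219.0 * 4.014e-22 = 4.893e-19 J
Step 2: G = H - T*S = -8.051e-19 - 4.893e-19
Step 3: G = -1.294e-18 J

-1.294e-18


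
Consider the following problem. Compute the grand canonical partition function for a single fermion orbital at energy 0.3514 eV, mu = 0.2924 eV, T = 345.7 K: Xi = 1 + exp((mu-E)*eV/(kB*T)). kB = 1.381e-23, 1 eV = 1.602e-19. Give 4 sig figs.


Step 1: (mu - E) = 0.2924 - 0.3514 = -0.059 eV
Step 2: x = (mu-E)*eV/(kB*T) = -0.059*1.602e-19/(1.381e-23*345.7) = -1.98
Step 3: exp(x) = 0.1381
Step 4: Xi = 1 + 0.1381 = 1.138

1.138


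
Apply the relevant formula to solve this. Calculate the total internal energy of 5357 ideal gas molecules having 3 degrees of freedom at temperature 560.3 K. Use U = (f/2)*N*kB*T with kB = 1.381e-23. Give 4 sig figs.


Step 1: f/2 = 3/2 = 1.5
Step 2: N*kB*T = 5357*1.381e-23*560.3 = 4.145e-17
Step 3: U = 1.5 * 4.145e-17 = 6.218e-17 J

6.218e-17


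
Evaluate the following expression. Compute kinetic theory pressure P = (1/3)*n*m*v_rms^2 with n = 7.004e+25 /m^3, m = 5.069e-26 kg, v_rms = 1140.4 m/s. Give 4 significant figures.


Step 1: v_rms^2 = 1140.4^2 = 1.301e+06
Step 2: n*m = 7.004e+25*5.069e-26 = 3.55
Step 3: P = (1/3)*3.55*1.301e+06 = 1.539e+06 Pa

1.539e+06


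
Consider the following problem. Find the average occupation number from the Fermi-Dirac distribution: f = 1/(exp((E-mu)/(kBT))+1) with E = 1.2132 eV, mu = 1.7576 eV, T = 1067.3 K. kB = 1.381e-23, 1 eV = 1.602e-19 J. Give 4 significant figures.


Step 1: (E - mu) = 1.2132 - 1.7576 = -0.5444 eV
Step 2: Convert: (E-mu)*eV = -8.721e-20 J
Step 3: x = (E-mu)*eV/(kB*T) = -5.917
Step 4: f = 1/(exp(-5.917)+1) = 0.9973

0.9973


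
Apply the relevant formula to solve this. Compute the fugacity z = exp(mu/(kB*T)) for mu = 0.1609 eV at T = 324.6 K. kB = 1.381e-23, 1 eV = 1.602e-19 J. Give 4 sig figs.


Step 1: Convert mu to Joules: 0.1609*1.602e-19 = 2.578e-20 J
Step 2: kB*T = 1.381e-23*324.6 = 4.483e-21 J
Step 3: mu/(kB*T) = 5.75
Step 4: z = exp(5.75) = 314.2

314.2


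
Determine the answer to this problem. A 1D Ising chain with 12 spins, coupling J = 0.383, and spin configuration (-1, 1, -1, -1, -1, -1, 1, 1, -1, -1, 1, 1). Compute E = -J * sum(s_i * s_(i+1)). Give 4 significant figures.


Step 1: Nearest-neighbor products: -1, -1, 1, 1, 1, -1, 1, -1, 1, -1, 1
Step 2: Sum of products = 1
Step 3: E = -0.383 * 1 = -0.383

-0.383


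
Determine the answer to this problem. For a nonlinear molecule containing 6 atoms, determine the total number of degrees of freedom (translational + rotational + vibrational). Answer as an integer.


Step 1: Translational DOF = 3
Step 2: Rotational DOF (nonlinear) = 3
Step 3: Vibrational DOF = 3*6 - 6 = 12
Step 4: Total = 3 + 3 + 12 = 18

18


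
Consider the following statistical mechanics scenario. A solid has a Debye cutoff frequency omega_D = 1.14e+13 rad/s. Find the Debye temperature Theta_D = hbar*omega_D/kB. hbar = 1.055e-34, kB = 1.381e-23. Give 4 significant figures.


Step 1: hbar*omega_D = 1.055e-34 * 1.14e+13 = 1.203e-21 J
Step 2: Theta_D = 1.203e-21 / 1.381e-23
Step 3: Theta_D = 87.09 K

87.09


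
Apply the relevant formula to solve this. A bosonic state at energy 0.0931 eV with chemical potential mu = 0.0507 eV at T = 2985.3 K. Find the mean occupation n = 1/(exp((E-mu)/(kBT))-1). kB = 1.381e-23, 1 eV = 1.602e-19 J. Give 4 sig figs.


Step 1: (E - mu) = 0.0424 eV
Step 2: x = (E-mu)*eV/(kB*T) = 0.0424*1.602e-19/(1.381e-23*2985.3) = 0.1648
Step 3: exp(x) = 1.179
Step 4: n = 1/(exp(x)-1) = 5.583

5.583


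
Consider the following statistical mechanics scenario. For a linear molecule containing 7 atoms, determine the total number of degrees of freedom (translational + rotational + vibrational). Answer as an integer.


Step 1: Translational DOF = 3
Step 2: Rotational DOF (linear) = 2
Step 3: Vibrational DOF = 3*7 - 5 = 16
Step 4: Total = 3 + 2 + 16 = 21

21


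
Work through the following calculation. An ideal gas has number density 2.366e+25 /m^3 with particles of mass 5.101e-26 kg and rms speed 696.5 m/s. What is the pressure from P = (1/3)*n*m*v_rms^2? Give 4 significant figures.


Step 1: v_rms^2 = 696.5^2 = 4.851e+05
Step 2: n*m = 2.366e+25*5.101e-26 = 1.207
Step 3: P = (1/3)*1.207*4.851e+05 = 1.952e+05 Pa

1.952e+05


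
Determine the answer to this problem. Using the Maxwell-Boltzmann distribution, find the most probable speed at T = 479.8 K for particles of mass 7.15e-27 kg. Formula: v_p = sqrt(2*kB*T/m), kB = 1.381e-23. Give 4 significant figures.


Step 1: Numerator = 2*kB*T = 2*1.381e-23*479.8 = 1.325e-20
Step 2: Ratio = 1.325e-20 / 7.15e-27 = 1.853e+06
Step 3: v_p = sqrt(1.853e+06) = 1361 m/s

1361


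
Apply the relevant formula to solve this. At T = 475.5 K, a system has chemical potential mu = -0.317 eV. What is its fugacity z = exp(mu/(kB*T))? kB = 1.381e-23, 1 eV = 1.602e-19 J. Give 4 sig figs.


Step 1: Convert mu to Joules: -0.317*1.602e-19 = -5.078e-20 J
Step 2: kB*T = 1.381e-23*475.5 = 6.567e-21 J
Step 3: mu/(kB*T) = -7.734
Step 4: z = exp(-7.734) = 0.0004379

0.0004379


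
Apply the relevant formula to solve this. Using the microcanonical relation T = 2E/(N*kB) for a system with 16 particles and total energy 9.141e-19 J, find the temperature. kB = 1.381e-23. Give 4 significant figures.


Step 1: Numerator = 2*E = 2*9.141e-19 = 1.828e-18 J
Step 2: Denominator = N*kB = 16*1.381e-23 = 2.21e-22
Step 3: T = 1.828e-18 / 2.21e-22 = 8274 K

8274


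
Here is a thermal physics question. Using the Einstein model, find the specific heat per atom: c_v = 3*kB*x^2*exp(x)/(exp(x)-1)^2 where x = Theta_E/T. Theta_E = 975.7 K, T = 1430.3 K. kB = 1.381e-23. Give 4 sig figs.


Step 1: x = Theta_E/T = 975.7/1430.3 = 0.6822
Step 2: x^2 = 0.4653
Step 3: exp(x) = 1.978
Step 4: c_v = 3*1.381e-23*0.4653*1.978/(1.978-1)^2 = 3.986e-23

3.986e-23


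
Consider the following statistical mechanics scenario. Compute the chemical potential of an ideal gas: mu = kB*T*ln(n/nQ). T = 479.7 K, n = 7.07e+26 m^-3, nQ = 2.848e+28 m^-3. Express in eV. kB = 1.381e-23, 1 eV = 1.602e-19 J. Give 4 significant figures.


Step 1: n/nQ = 7.07e+26/2.848e+28 = 0.02482
Step 2: ln(n/nQ) = -3.696
Step 3: mu = kB*T*ln(n/nQ) = 6.625e-21*-3.696 = -2.448e-20 J
Step 4: Convert to eV: -2.448e-20/1.602e-19 = -0.1528 eV

-0.1528


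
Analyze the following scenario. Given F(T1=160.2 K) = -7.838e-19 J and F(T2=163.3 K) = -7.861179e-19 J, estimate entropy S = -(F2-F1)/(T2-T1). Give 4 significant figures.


Step 1: dF = F2 - F1 = -7.861179e-19 - (-7.838e-19) = -2.3179e-21 J
Step 2: dT = T2 - T1 = 163.3 - 160.2 = 3.1 K
Step 3: S = -dF/dT = -(-2.3179e-21)/3.1 = 7.477e-22 J/K

7.477e-22


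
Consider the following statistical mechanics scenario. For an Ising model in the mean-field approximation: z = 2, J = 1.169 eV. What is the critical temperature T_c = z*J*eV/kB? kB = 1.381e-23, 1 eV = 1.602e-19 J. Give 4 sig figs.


Step 1: z*J = 2*1.169 = 2.338 eV
Step 2: Convert to Joules: 2.338*1.602e-19 = 3.745e-19 J
Step 3: T_c = 3.745e-19 / 1.381e-23 = 2.712e+04 K

2.712e+04


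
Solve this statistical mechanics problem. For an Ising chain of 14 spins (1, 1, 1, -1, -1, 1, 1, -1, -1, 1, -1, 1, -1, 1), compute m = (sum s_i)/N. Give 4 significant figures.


Step 1: Count up spins (+1): 8, down spins (-1): 6
Step 2: Total magnetization M = 8 - 6 = 2
Step 3: m = M/N = 2/14 = 0.1429

0.1429


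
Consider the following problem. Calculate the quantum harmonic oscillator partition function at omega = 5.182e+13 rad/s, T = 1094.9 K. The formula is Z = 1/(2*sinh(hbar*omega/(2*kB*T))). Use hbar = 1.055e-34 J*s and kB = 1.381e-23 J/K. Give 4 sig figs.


Step 1: Compute x = hbar*omega/(kB*T) = 1.055e-34*5.182e+13/(1.381e-23*1094.9) = 0.3616
Step 2: x/2 = 0.1808
Step 3: sinh(x/2) = 0.1818
Step 4: Z = 1/(2*0.1818) = 2.751

2.751


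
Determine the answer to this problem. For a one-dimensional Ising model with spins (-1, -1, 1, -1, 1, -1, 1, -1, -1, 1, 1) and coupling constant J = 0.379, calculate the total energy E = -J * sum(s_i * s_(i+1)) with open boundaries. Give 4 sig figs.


Step 1: Nearest-neighbor products: 1, -1, -1, -1, -1, -1, -1, 1, -1, 1
Step 2: Sum of products = -4
Step 3: E = -0.379 * -4 = 1.516

1.516


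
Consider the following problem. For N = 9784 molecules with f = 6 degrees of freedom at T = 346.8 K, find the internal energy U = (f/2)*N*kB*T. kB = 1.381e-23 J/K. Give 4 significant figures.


Step 1: f/2 = 6/2 = 3.0
Step 2: N*kB*T = 9784*1.381e-23*346.8 = 4.686e-17
Step 3: U = 3.0 * 4.686e-17 = 1.406e-16 J

1.406e-16


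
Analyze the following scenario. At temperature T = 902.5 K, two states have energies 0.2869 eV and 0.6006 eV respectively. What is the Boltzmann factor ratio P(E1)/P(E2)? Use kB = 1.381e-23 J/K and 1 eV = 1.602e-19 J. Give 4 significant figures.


Step 1: Compute energy difference dE = E1 - E2 = 0.2869 - 0.6006 = -0.3137 eV
Step 2: Convert to Joules: dE_J = -0.3137 * 1.602e-19 = -5.025e-20 J
Step 3: Compute exponent = -dE_J / (kB * T) = -(-5.025e-20) / (1.381e-23 * 902.5) = 4.032
Step 4: P(E1)/P(E2) = exp(4.032) = 56.38

56.38


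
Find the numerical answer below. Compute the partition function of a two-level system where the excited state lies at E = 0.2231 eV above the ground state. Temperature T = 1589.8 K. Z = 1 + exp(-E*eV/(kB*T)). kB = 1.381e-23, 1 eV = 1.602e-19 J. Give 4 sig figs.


Step 1: Compute beta*E = E*eV/(kB*T) = 0.2231*1.602e-19/(1.381e-23*1589.8) = 1.628
Step 2: exp(-beta*E) = exp(-1.628) = 0.1963
Step 3: Z = 1 + 0.1963 = 1.196

1.196


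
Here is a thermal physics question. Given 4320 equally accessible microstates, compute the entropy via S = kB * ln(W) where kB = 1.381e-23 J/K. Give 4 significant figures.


Step 1: ln(W) = ln(4320) = 8.371
Step 2: S = kB * ln(W) = 1.381e-23 * 8.371
Step 3: S = 1.156e-22 J/K

1.156e-22


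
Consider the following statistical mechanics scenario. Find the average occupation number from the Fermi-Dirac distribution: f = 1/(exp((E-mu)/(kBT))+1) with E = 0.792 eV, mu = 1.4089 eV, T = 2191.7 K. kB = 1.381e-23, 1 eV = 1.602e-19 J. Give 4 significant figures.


Step 1: (E - mu) = 0.792 - 1.4089 = -0.6169 eV
Step 2: Convert: (E-mu)*eV = -9.883e-20 J
Step 3: x = (E-mu)*eV/(kB*T) = -3.265
Step 4: f = 1/(exp(-3.265)+1) = 0.9632

0.9632


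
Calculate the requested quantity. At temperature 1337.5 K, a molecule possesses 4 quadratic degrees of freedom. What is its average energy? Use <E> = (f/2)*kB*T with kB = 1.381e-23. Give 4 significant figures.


Step 1: f/2 = 4/2 = 2
Step 2: kB*T = 1.381e-23 * 1337.5 = 1.847e-20
Step 3: <E> = 2 * 1.847e-20 = 3.694e-20 J

3.694e-20


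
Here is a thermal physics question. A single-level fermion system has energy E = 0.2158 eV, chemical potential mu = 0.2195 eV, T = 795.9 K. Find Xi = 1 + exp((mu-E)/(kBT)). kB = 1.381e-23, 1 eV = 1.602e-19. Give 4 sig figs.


Step 1: (mu - E) = 0.2195 - 0.2158 = 0.0037 eV
Step 2: x = (mu-E)*eV/(kB*T) = 0.0037*1.602e-19/(1.381e-23*795.9) = 0.05393
Step 3: exp(x) = 1.055
Step 4: Xi = 1 + 1.055 = 2.055

2.055


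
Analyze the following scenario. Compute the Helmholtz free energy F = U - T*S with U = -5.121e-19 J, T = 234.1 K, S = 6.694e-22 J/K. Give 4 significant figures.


Step 1: T*S = 234.1 * 6.694e-22 = 1.567e-19 J
Step 2: F = U - T*S = -5.121e-19 - 1.567e-19
Step 3: F = -6.688e-19 J

-6.688e-19


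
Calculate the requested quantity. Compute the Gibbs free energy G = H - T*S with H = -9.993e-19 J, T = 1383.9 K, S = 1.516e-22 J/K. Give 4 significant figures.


Step 1: T*S = 1383.9 * 1.516e-22 = 2.098e-19 J
Step 2: G = H - T*S = -9.993e-19 - 2.098e-19
Step 3: G = -1.209e-18 J

-1.209e-18


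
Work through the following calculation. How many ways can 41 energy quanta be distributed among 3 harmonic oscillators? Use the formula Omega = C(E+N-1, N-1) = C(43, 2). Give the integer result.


Step 1: Use binomial coefficient C(43, 2)
Step 2: Numerator = 43! / 41!
Step 3: Denominator = 2!
Step 4: Omega = 903

903


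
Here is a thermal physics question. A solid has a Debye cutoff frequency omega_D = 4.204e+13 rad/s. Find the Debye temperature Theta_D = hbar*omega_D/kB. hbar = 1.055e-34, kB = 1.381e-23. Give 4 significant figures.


Step 1: hbar*omega_D = 1.055e-34 * 4.204e+13 = 4.435e-21 J
Step 2: Theta_D = 4.435e-21 / 1.381e-23
Step 3: Theta_D = 321.2 K

321.2


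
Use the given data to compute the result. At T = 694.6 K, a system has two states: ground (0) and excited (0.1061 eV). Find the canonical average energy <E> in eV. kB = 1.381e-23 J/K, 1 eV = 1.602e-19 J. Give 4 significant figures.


Step 1: beta*E = 0.1061*1.602e-19/(1.381e-23*694.6) = 1.772
Step 2: exp(-beta*E) = 0.17
Step 3: <E> = 0.1061*0.17/(1+0.17) = 0.01542 eV

0.01542


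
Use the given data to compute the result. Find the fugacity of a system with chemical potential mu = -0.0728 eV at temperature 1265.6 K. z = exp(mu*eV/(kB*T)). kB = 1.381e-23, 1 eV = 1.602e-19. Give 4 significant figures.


Step 1: Convert mu to Joules: -0.0728*1.602e-19 = -1.166e-20 J
Step 2: kB*T = 1.381e-23*1265.6 = 1.748e-20 J
Step 3: mu/(kB*T) = -0.6673
Step 4: z = exp(-0.6673) = 0.5131

0.5131


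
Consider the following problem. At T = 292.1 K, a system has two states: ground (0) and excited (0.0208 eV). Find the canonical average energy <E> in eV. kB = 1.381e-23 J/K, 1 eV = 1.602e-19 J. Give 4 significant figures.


Step 1: beta*E = 0.0208*1.602e-19/(1.381e-23*292.1) = 0.826
Step 2: exp(-beta*E) = 0.4378
Step 3: <E> = 0.0208*0.4378/(1+0.4378) = 0.006333 eV

0.006333


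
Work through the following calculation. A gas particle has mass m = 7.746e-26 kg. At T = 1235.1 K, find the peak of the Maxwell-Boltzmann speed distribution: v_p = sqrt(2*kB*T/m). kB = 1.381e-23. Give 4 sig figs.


Step 1: Numerator = 2*kB*T = 2*1.381e-23*1235.1 = 3.411e-20
Step 2: Ratio = 3.411e-20 / 7.746e-26 = 4.404e+05
Step 3: v_p = sqrt(4.404e+05) = 663.6 m/s

663.6


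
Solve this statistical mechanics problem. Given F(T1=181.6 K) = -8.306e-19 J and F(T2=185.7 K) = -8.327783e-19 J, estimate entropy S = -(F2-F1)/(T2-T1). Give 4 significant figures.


Step 1: dF = F2 - F1 = -8.327783e-19 - (-8.306e-19) = -2.1783e-21 J
Step 2: dT = T2 - T1 = 185.7 - 181.6 = 4.1 K
Step 3: S = -dF/dT = -(-2.1783e-21)/4.1 = 5.313e-22 J/K

5.313e-22


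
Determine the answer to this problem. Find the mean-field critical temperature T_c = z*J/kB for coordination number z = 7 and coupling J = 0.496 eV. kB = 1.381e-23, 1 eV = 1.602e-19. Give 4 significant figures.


Step 1: z*J = 7*0.496 = 3.472 eV
Step 2: Convert to Joules: 3.472*1.602e-19 = 5.562e-19 J
Step 3: T_c = 5.562e-19 / 1.381e-23 = 4.028e+04 K

4.028e+04


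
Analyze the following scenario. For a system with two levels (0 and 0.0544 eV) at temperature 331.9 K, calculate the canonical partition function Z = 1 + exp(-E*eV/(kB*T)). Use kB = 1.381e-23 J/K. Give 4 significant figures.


Step 1: Compute beta*E = E*eV/(kB*T) = 0.0544*1.602e-19/(1.381e-23*331.9) = 1.901
Step 2: exp(-beta*E) = exp(-1.901) = 0.1494
Step 3: Z = 1 + 0.1494 = 1.149

1.149


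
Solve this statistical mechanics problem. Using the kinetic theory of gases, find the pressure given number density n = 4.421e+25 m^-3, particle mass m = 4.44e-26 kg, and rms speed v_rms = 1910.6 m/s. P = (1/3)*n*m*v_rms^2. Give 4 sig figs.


Step 1: v_rms^2 = 1910.6^2 = 3.65e+06
Step 2: n*m = 4.421e+25*4.44e-26 = 1.963
Step 3: P = (1/3)*1.963*3.65e+06 = 2.388e+06 Pa

2.388e+06


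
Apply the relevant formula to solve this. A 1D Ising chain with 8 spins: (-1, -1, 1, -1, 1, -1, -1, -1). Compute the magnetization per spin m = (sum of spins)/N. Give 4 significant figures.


Step 1: Count up spins (+1): 2, down spins (-1): 6
Step 2: Total magnetization M = 2 - 6 = -4
Step 3: m = M/N = -4/8 = -0.5

-0.5


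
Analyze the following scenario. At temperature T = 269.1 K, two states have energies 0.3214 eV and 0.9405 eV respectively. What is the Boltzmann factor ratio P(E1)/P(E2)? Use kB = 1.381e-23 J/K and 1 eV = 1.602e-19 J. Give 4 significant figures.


Step 1: Compute energy difference dE = E1 - E2 = 0.3214 - 0.9405 = -0.6191 eV
Step 2: Convert to Joules: dE_J = -0.6191 * 1.602e-19 = -9.918e-20 J
Step 3: Compute exponent = -dE_J / (kB * T) = -(-9.918e-20) / (1.381e-23 * 269.1) = 26.69
Step 4: P(E1)/P(E2) = exp(26.69) = 3.894e+11

3.894e+11


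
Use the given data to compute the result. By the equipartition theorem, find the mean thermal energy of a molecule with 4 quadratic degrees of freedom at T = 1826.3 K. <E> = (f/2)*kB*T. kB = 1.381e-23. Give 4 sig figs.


Step 1: f/2 = 4/2 = 2
Step 2: kB*T = 1.381e-23 * 1826.3 = 2.522e-20
Step 3: <E> = 2 * 2.522e-20 = 5.044e-20 J

5.044e-20


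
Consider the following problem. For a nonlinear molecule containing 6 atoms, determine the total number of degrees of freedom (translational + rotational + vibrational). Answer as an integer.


Step 1: Translational DOF = 3
Step 2: Rotational DOF (nonlinear) = 3
Step 3: Vibrational DOF = 3*6 - 6 = 12
Step 4: Total = 3 + 3 + 12 = 18

18


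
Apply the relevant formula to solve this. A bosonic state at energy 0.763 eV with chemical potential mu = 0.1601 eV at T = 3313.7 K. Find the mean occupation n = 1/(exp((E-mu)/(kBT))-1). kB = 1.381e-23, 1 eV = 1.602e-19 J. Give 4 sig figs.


Step 1: (E - mu) = 0.6029 eV
Step 2: x = (E-mu)*eV/(kB*T) = 0.6029*1.602e-19/(1.381e-23*3313.7) = 2.111
Step 3: exp(x) = 8.253
Step 4: n = 1/(exp(x)-1) = 0.1379

0.1379


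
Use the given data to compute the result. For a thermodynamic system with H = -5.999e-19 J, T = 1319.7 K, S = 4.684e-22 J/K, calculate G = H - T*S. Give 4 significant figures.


Step 1: T*S = 1319.7 * 4.684e-22 = 6.181e-19 J
Step 2: G = H - T*S = -5.999e-19 - 6.181e-19
Step 3: G = -1.218e-18 J

-1.218e-18


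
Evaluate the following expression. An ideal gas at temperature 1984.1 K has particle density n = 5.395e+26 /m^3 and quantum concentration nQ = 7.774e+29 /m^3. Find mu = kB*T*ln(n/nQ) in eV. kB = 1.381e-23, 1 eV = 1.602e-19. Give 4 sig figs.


Step 1: n/nQ = 5.395e+26/7.774e+29 = 0.000694
Step 2: ln(n/nQ) = -7.273
Step 3: mu = kB*T*ln(n/nQ) = 2.74e-20*-7.273 = -1.993e-19 J
Step 4: Convert to eV: -1.993e-19/1.602e-19 = -1.244 eV

-1.244


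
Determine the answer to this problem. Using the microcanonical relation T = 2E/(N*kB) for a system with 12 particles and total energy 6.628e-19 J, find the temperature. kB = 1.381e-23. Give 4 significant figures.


Step 1: Numerator = 2*E = 2*6.628e-19 = 1.326e-18 J
Step 2: Denominator = N*kB = 12*1.381e-23 = 1.657e-22
Step 3: T = 1.326e-18 / 1.657e-22 = 7999 K

7999


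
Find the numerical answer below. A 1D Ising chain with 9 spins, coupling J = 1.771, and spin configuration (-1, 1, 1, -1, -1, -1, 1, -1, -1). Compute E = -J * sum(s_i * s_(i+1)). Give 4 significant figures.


Step 1: Nearest-neighbor products: -1, 1, -1, 1, 1, -1, -1, 1
Step 2: Sum of products = 0
Step 3: E = -1.771 * 0 = 0

0


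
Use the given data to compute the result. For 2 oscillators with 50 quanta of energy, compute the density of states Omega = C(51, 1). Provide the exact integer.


Step 1: Use binomial coefficient C(51, 1)
Step 2: Numerator = 51! / 50!
Step 3: Denominator = 1!
Step 4: Omega = 51

51


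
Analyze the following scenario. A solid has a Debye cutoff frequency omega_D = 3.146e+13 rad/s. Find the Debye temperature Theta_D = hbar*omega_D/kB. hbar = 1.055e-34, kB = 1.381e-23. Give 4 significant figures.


Step 1: hbar*omega_D = 1.055e-34 * 3.146e+13 = 3.319e-21 J
Step 2: Theta_D = 3.319e-21 / 1.381e-23
Step 3: Theta_D = 240.3 K

240.3


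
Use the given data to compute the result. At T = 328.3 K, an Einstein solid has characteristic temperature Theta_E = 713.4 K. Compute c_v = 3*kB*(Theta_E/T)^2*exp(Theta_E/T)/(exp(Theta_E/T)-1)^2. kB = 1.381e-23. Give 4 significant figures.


Step 1: x = Theta_E/T = 713.4/328.3 = 2.173
Step 2: x^2 = 4.722
Step 3: exp(x) = 8.785
Step 4: c_v = 3*1.381e-23*4.722*8.785/(8.785-1)^2 = 2.836e-23

2.836e-23


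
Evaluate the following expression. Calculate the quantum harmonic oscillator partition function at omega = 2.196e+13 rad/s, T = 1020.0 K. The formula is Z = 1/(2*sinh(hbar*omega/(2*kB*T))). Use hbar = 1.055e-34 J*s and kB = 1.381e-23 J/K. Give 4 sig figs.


Step 1: Compute x = hbar*omega/(kB*T) = 1.055e-34*2.196e+13/(1.381e-23*1020.0) = 0.1645
Step 2: x/2 = 0.08224
Step 3: sinh(x/2) = 0.08233
Step 4: Z = 1/(2*0.08233) = 6.073

6.073


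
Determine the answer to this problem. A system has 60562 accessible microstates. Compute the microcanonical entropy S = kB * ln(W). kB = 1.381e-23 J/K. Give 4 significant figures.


Step 1: ln(W) = ln(60562) = 11.01
Step 2: S = kB * ln(W) = 1.381e-23 * 11.01
Step 3: S = 1.521e-22 J/K

1.521e-22


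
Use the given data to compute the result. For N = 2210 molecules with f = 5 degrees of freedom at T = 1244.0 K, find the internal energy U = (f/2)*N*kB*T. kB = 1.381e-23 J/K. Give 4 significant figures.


Step 1: f/2 = 5/2 = 2.5
Step 2: N*kB*T = 2210*1.381e-23*1244.0 = 3.797e-17
Step 3: U = 2.5 * 3.797e-17 = 9.492e-17 J

9.492e-17


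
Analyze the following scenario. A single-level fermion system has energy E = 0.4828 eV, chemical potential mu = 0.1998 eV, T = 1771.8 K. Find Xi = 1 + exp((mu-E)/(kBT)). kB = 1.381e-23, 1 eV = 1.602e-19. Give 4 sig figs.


Step 1: (mu - E) = 0.1998 - 0.4828 = -0.283 eV
Step 2: x = (mu-E)*eV/(kB*T) = -0.283*1.602e-19/(1.381e-23*1771.8) = -1.853
Step 3: exp(x) = 0.1568
Step 4: Xi = 1 + 0.1568 = 1.157

1.157


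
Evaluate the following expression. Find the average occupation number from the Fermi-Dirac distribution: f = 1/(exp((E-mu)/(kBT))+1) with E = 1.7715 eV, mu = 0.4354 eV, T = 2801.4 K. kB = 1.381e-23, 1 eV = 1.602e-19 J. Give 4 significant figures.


Step 1: (E - mu) = 1.7715 - 0.4354 = 1.336 eV
Step 2: Convert: (E-mu)*eV = 2.14e-19 J
Step 3: x = (E-mu)*eV/(kB*T) = 5.533
Step 4: f = 1/(exp(5.533)+1) = 0.00394

0.00394
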